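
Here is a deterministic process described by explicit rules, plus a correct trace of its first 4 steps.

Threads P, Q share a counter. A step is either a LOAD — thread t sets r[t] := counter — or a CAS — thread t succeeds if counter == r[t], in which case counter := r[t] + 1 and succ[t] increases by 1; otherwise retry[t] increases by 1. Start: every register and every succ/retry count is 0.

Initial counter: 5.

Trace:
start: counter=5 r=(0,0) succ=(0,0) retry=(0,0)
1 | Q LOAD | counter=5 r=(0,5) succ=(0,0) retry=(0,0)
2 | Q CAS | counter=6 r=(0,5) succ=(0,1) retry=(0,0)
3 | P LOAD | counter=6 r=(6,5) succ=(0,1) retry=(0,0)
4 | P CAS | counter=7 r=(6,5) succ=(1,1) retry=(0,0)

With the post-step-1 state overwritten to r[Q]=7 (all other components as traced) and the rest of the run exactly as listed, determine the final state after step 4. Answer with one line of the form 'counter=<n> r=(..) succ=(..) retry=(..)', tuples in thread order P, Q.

state after step 1 := counter=5 r=(0,7) succ=(0,0) retry=(0,0)
2 | Q CAS | counter=5 r=(0,7) succ=(0,0) retry=(0,1)
3 | P LOAD | counter=5 r=(5,7) succ=(0,0) retry=(0,1)
4 | P CAS | counter=6 r=(5,7) succ=(1,0) retry=(0,1)

counter=6 r=(5,7) succ=(1,0) retry=(0,1)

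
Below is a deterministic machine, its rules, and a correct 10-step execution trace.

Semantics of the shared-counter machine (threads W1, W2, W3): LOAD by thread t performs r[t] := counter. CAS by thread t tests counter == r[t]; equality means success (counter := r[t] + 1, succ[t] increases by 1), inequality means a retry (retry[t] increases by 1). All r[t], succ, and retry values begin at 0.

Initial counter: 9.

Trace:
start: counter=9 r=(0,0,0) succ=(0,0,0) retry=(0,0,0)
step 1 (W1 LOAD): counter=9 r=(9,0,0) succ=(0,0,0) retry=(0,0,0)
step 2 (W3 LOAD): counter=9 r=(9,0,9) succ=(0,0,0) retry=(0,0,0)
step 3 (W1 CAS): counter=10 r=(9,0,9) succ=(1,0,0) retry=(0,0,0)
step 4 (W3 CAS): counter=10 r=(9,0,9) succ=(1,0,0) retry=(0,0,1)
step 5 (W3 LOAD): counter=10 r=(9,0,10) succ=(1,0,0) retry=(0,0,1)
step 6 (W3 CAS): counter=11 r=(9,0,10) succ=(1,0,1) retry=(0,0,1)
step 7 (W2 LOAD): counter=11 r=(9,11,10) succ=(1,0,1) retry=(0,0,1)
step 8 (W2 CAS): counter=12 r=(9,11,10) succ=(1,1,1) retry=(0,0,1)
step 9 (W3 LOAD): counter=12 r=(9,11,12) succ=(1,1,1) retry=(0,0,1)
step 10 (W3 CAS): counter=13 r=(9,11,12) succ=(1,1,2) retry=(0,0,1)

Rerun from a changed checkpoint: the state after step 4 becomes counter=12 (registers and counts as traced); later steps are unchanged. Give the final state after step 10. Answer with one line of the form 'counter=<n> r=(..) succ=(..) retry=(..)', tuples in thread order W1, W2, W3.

counter=15 r=(9,13,14) succ=(1,1,2) retry=(0,0,1)

state after step 4 := counter=12 r=(9,0,9) succ=(1,0,0) retry=(0,0,1)
step 5 (W3 LOAD): counter=12 r=(9,0,12) succ=(1,0,0) retry=(0,0,1)
step 6 (W3 CAS): counter=13 r=(9,0,12) succ=(1,0,1) retry=(0,0,1)
step 7 (W2 LOAD): counter=13 r=(9,13,12) succ=(1,0,1) retry=(0,0,1)
step 8 (W2 CAS): counter=14 r=(9,13,12) succ=(1,1,1) retry=(0,0,1)
step 9 (W3 LOAD): counter=14 r=(9,13,14) succ=(1,1,1) retry=(0,0,1)
step 10 (W3 CAS): counter=15 r=(9,13,14) succ=(1,1,2) retry=(0,0,1)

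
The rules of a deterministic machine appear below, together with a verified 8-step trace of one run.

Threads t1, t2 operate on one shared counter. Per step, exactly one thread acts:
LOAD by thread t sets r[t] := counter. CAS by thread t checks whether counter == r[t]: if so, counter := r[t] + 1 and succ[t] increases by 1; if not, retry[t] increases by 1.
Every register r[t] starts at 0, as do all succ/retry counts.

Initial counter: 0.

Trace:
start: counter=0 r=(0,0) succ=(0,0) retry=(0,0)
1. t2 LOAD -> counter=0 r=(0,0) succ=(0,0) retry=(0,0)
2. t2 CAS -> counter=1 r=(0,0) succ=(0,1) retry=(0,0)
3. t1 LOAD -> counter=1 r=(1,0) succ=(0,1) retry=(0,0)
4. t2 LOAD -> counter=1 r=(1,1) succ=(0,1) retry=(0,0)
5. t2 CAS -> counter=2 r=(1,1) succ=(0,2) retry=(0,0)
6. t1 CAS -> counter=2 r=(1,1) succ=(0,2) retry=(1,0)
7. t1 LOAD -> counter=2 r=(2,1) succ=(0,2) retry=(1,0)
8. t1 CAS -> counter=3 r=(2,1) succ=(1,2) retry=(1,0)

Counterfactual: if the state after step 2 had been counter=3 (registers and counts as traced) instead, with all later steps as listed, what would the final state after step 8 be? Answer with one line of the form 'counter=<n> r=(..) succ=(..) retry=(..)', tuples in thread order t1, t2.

counter=5 r=(4,3) succ=(1,2) retry=(1,0)

state after step 2 := counter=3 r=(0,0) succ=(0,1) retry=(0,0)
3. t1 LOAD -> counter=3 r=(3,0) succ=(0,1) retry=(0,0)
4. t2 LOAD -> counter=3 r=(3,3) succ=(0,1) retry=(0,0)
5. t2 CAS -> counter=4 r=(3,3) succ=(0,2) retry=(0,0)
6. t1 CAS -> counter=4 r=(3,3) succ=(0,2) retry=(1,0)
7. t1 LOAD -> counter=4 r=(4,3) succ=(0,2) retry=(1,0)
8. t1 CAS -> counter=5 r=(4,3) succ=(1,2) retry=(1,0)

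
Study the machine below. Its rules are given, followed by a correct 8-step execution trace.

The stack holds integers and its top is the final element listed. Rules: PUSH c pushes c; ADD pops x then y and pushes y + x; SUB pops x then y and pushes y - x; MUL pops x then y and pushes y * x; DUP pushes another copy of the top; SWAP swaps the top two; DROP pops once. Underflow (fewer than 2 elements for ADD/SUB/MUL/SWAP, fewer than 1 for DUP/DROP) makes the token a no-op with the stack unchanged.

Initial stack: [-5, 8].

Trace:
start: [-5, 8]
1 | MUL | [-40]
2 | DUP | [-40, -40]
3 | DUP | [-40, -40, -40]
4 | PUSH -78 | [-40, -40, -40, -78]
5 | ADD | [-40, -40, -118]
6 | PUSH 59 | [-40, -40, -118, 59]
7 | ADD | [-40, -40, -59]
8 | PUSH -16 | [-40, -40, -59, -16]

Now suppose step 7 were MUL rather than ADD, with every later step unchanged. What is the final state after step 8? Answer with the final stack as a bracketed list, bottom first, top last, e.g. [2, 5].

[-40, -40, -6962, -16]

(re-executing from step 7 with the substitution; state before step 7: [-40, -40, -118, 59])
7 | MUL | [-40, -40, -6962]
8 | PUSH -16 | [-40, -40, -6962, -16]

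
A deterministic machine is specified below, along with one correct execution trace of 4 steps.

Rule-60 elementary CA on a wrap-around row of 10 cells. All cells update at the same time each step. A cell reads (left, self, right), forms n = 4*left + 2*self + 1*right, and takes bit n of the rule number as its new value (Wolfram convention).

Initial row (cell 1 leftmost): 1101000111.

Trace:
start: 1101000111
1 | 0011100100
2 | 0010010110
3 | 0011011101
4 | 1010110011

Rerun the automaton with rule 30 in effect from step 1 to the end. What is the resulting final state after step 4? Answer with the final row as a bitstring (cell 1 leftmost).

0100100010

(re-executing steps 1..4 under rule 30; state before step 1: 1101000111)
1 | 0001101100
2 | 0011001010
3 | 0110111011
4 | 0100100010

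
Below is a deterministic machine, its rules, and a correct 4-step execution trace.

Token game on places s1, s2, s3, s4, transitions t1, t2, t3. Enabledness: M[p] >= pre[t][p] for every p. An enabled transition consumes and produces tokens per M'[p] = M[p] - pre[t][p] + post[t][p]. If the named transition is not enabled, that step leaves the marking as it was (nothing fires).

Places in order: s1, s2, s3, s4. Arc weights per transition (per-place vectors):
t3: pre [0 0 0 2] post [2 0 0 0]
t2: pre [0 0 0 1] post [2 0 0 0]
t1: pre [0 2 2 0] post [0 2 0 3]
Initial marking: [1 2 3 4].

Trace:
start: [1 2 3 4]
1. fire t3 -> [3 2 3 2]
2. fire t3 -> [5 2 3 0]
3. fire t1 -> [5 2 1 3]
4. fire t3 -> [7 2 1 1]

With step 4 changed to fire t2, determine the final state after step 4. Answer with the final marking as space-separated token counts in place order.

7 2 1 2

(re-executing from step 4 with the substitution; state before step 4: [5 2 1 3])
4. fire t2 -> [7 2 1 2]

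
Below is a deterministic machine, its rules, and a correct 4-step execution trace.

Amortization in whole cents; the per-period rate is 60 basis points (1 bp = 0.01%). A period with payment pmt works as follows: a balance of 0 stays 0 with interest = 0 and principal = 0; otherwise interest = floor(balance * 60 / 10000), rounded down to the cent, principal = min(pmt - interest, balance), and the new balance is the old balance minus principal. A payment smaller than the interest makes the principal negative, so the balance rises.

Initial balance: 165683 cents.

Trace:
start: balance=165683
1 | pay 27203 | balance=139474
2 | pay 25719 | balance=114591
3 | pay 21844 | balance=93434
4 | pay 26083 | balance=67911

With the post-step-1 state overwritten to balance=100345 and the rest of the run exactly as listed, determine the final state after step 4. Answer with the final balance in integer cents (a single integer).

28075

state after step 1 := balance=100345
2 | pay 25719 | balance=75228
3 | pay 21844 | balance=53835
4 | pay 26083 | balance=28075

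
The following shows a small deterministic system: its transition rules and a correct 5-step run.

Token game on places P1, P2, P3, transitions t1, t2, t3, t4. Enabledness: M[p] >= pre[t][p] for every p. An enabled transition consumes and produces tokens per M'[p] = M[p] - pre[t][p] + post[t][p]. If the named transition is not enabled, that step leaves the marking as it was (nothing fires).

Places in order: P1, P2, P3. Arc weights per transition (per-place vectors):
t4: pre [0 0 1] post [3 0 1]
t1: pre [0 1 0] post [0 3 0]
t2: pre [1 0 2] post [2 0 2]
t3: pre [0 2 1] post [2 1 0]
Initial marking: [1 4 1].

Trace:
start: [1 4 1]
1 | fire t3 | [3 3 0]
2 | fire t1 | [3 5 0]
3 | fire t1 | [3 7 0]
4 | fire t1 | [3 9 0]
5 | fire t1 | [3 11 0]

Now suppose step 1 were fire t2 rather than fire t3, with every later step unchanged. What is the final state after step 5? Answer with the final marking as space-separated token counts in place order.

1 12 1

(re-executing from step 1 with the substitution; state before step 1: [1 4 1])
1 | fire t2 | [1 4 1]
2 | fire t1 | [1 6 1]
3 | fire t1 | [1 8 1]
4 | fire t1 | [1 10 1]
5 | fire t1 | [1 12 1]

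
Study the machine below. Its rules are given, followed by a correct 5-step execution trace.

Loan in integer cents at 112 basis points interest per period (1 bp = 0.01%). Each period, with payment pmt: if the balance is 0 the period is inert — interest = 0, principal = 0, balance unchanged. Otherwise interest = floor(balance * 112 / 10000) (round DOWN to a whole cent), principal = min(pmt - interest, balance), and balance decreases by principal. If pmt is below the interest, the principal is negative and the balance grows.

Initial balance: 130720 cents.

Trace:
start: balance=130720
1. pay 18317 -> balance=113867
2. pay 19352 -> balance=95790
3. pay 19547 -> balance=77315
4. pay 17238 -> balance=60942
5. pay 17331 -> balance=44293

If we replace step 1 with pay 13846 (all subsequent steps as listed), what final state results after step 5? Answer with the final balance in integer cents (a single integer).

(re-executing from step 1 with the substitution; state before step 1: balance=130720)
1. pay 13846 -> balance=118338
2. pay 19352 -> balance=100311
3. pay 19547 -> balance=81887
4. pay 17238 -> balance=65566
5. pay 17331 -> balance=48969

48969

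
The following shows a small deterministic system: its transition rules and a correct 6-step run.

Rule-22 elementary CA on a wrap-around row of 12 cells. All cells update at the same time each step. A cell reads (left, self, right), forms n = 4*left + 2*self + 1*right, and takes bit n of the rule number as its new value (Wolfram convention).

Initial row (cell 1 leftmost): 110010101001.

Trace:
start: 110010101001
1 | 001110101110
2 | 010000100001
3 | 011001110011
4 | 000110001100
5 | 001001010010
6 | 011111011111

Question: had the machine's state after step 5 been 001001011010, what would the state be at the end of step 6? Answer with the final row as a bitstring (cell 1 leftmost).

011111000011

state after step 5 := 001001011010
6 | 011111000011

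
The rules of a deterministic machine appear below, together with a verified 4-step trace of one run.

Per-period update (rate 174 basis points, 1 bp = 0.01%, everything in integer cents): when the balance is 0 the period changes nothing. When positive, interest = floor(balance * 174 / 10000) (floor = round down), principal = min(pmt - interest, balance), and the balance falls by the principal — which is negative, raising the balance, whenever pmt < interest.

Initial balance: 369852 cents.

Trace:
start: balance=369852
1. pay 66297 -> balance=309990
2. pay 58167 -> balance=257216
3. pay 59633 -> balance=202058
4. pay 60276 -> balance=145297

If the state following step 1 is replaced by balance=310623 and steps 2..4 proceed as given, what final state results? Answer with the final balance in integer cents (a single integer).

state after step 1 := balance=310623
2. pay 58167 -> balance=257860
3. pay 59633 -> balance=202713
4. pay 60276 -> balance=145964

145964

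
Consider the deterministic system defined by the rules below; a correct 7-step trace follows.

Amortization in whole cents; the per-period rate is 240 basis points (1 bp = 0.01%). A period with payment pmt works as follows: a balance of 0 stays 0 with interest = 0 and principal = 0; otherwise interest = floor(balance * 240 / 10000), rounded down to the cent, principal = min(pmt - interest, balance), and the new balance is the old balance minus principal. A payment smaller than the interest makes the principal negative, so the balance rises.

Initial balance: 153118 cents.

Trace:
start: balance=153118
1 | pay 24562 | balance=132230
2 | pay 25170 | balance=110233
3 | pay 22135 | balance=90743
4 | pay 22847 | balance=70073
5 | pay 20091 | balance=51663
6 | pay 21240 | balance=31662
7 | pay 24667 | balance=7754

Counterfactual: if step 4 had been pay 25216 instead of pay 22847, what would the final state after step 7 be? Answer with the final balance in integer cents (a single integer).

5211

(re-executing from step 4 with the substitution; state before step 4: balance=90743)
4 | pay 25216 | balance=67704
5 | pay 20091 | balance=49237
6 | pay 21240 | balance=29178
7 | pay 24667 | balance=5211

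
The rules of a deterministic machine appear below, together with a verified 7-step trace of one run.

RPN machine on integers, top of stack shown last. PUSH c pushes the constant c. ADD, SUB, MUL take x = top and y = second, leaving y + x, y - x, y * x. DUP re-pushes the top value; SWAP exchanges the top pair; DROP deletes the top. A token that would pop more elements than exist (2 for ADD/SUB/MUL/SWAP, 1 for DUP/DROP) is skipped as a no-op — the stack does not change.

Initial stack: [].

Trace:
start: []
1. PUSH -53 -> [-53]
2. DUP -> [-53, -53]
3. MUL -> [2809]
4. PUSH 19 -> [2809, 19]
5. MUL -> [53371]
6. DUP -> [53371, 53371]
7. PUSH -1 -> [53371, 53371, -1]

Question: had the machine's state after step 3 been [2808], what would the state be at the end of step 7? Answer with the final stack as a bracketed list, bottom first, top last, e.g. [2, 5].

[53352, 53352, -1]

state after step 3 := [2808]
4. PUSH 19 -> [2808, 19]
5. MUL -> [53352]
6. DUP -> [53352, 53352]
7. PUSH -1 -> [53352, 53352, -1]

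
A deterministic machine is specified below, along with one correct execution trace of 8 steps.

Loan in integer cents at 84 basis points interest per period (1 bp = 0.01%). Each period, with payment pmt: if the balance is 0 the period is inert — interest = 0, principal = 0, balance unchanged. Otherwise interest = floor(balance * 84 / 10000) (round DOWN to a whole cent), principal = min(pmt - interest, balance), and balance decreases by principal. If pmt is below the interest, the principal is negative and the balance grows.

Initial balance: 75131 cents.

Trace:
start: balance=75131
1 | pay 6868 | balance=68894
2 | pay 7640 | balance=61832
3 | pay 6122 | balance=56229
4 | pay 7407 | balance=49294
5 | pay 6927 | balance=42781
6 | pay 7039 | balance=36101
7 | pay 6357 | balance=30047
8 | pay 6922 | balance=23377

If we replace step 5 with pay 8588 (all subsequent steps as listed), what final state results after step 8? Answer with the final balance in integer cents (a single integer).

(re-executing from step 5 with the substitution; state before step 5: balance=49294)
5 | pay 8588 | balance=41120
6 | pay 7039 | balance=34426
7 | pay 6357 | balance=28358
8 | pay 6922 | balance=21674

21674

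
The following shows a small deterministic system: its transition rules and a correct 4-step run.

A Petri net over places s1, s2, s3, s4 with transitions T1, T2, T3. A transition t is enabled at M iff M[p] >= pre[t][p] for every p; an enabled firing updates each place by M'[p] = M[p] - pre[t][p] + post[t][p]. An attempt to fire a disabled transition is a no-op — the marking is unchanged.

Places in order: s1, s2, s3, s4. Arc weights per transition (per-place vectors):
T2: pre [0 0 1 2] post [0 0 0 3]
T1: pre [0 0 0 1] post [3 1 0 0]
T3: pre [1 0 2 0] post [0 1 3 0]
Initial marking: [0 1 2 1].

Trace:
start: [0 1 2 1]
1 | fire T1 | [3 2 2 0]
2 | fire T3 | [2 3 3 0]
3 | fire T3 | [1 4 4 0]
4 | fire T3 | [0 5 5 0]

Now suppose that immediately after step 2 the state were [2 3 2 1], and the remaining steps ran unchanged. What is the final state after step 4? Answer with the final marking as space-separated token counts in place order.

0 5 4 1

state after step 2 := [2 3 2 1]
3 | fire T3 | [1 4 3 1]
4 | fire T3 | [0 5 4 1]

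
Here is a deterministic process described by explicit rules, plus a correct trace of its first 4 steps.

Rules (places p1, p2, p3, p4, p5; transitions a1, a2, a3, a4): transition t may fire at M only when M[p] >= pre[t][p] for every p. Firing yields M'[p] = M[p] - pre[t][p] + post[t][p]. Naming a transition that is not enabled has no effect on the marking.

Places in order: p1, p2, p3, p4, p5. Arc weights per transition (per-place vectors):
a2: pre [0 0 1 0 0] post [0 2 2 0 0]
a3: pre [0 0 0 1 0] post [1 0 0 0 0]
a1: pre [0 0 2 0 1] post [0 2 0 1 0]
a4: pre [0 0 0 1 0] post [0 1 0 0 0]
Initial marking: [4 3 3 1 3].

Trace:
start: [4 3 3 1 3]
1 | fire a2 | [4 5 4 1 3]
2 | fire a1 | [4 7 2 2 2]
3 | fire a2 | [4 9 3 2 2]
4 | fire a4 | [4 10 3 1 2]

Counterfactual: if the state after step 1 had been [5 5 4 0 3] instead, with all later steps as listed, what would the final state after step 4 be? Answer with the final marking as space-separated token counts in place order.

state after step 1 := [5 5 4 0 3]
2 | fire a1 | [5 7 2 1 2]
3 | fire a2 | [5 9 3 1 2]
4 | fire a4 | [5 10 3 0 2]

5 10 3 0 2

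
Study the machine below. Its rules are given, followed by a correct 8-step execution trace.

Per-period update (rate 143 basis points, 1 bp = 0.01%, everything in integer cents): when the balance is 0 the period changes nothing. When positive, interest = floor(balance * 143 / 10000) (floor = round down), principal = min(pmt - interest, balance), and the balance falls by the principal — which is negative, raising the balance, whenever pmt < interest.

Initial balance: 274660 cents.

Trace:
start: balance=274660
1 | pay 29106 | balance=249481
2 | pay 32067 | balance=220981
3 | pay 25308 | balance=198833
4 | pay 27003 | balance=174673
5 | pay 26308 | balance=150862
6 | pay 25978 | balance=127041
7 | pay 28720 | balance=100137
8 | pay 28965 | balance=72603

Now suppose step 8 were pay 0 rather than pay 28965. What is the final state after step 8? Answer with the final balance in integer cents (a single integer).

101568

(re-executing from step 8 with the substitution; state before step 8: balance=100137)
8 | pay 0 | balance=101568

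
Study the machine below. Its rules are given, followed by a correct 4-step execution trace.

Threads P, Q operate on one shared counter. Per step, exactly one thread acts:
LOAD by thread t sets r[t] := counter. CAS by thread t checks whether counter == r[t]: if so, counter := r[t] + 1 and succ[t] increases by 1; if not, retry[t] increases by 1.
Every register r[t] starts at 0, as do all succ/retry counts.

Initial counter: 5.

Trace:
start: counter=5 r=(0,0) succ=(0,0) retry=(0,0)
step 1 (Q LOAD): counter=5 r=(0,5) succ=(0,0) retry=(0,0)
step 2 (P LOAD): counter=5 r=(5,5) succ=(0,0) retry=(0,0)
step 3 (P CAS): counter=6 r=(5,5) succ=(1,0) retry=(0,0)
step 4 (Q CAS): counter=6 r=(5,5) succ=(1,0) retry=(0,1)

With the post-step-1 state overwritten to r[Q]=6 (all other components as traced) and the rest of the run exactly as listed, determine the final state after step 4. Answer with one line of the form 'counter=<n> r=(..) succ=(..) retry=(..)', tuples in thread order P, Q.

state after step 1 := counter=5 r=(0,6) succ=(0,0) retry=(0,0)
step 2 (P LOAD): counter=5 r=(5,6) succ=(0,0) retry=(0,0)
step 3 (P CAS): counter=6 r=(5,6) succ=(1,0) retry=(0,0)
step 4 (Q CAS): counter=7 r=(5,6) succ=(1,1) retry=(0,0)

counter=7 r=(5,6) succ=(1,1) retry=(0,0)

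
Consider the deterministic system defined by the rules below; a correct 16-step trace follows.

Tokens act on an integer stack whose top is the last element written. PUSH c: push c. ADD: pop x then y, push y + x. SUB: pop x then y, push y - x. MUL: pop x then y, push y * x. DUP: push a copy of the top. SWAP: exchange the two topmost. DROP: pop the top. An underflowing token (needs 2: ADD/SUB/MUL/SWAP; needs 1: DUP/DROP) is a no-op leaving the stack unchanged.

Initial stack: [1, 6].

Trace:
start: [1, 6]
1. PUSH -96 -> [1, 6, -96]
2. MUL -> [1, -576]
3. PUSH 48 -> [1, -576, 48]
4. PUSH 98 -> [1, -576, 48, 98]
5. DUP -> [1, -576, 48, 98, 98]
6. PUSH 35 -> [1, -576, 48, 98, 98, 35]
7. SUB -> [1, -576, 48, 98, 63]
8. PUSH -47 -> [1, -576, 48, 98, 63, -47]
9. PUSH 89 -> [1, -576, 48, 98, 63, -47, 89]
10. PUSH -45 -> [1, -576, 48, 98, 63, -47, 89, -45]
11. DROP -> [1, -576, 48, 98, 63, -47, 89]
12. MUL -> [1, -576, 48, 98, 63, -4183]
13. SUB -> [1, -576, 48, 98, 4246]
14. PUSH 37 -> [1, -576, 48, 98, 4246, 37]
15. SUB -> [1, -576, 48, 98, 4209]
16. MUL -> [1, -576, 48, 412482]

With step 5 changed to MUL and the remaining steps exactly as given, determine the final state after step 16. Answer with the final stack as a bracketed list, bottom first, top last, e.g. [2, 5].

[1, -5077440]

(re-executing from step 5 with the substitution; state before step 5: [1, -576, 48, 98])
5. MUL -> [1, -576, 4704]
6. PUSH 35 -> [1, -576, 4704, 35]
7. SUB -> [1, -576, 4669]
8. PUSH -47 -> [1, -576, 4669, -47]
9. PUSH 89 -> [1, -576, 4669, -47, 89]
10. PUSH -45 -> [1, -576, 4669, -47, 89, -45]
11. DROP -> [1, -576, 4669, -47, 89]
12. MUL -> [1, -576, 4669, -4183]
13. SUB -> [1, -576, 8852]
14. PUSH 37 -> [1, -576, 8852, 37]
15. SUB -> [1, -576, 8815]
16. MUL -> [1, -5077440]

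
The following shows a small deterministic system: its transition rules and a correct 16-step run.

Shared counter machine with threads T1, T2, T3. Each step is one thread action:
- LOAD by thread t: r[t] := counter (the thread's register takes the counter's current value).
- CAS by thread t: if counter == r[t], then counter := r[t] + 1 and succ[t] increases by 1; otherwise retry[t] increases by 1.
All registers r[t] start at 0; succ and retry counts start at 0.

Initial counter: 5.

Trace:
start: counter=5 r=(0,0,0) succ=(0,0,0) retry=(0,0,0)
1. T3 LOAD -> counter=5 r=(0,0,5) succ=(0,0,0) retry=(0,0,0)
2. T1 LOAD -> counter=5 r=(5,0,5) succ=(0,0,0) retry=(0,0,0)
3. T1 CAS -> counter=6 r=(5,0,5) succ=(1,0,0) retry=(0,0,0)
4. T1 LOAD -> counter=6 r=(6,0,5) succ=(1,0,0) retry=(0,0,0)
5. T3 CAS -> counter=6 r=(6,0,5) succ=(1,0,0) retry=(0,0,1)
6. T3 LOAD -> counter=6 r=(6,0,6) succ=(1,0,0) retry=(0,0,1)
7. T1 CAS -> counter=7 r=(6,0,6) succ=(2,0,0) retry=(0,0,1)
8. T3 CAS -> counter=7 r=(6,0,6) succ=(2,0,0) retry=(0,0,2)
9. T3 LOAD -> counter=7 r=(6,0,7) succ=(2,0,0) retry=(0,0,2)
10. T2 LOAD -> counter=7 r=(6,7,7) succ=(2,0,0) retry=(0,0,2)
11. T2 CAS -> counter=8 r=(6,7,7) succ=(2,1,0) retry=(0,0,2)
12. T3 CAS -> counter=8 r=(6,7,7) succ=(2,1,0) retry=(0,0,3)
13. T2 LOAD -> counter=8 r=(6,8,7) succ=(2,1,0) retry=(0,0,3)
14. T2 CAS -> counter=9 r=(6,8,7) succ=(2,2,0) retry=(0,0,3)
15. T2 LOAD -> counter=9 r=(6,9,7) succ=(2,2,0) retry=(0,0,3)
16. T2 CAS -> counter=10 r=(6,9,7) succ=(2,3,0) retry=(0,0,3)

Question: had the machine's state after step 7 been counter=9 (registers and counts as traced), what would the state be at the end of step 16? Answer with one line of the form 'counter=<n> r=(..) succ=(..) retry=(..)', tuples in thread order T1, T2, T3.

counter=12 r=(6,11,9) succ=(2,3,0) retry=(0,0,3)

state after step 7 := counter=9 r=(6,0,6) succ=(2,0,0) retry=(0,0,1)
8. T3 CAS -> counter=9 r=(6,0,6) succ=(2,0,0) retry=(0,0,2)
9. T3 LOAD -> counter=9 r=(6,0,9) succ=(2,0,0) retry=(0,0,2)
10. T2 LOAD -> counter=9 r=(6,9,9) succ=(2,0,0) retry=(0,0,2)
11. T2 CAS -> counter=10 r=(6,9,9) succ=(2,1,0) retry=(0,0,2)
12. T3 CAS -> counter=10 r=(6,9,9) succ=(2,1,0) retry=(0,0,3)
13. T2 LOAD -> counter=10 r=(6,10,9) succ=(2,1,0) retry=(0,0,3)
14. T2 CAS -> counter=11 r=(6,10,9) succ=(2,2,0) retry=(0,0,3)
15. T2 LOAD -> counter=11 r=(6,11,9) succ=(2,2,0) retry=(0,0,3)
16. T2 CAS -> counter=12 r=(6,11,9) succ=(2,3,0) retry=(0,0,3)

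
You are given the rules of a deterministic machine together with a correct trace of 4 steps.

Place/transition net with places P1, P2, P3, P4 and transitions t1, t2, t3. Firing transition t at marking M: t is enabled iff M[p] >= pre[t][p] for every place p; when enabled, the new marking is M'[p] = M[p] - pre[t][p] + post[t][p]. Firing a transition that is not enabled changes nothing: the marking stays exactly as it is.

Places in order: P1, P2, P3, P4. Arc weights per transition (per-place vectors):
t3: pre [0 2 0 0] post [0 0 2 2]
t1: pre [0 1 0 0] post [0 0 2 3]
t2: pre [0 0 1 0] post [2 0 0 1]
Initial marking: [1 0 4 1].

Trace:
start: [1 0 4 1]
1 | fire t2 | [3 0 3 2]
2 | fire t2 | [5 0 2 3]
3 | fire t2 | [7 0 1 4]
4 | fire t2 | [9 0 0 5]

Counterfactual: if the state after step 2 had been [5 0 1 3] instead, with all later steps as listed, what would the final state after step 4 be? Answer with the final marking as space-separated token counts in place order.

state after step 2 := [5 0 1 3]
3 | fire t2 | [7 0 0 4]
4 | fire t2 | [7 0 0 4]

7 0 0 4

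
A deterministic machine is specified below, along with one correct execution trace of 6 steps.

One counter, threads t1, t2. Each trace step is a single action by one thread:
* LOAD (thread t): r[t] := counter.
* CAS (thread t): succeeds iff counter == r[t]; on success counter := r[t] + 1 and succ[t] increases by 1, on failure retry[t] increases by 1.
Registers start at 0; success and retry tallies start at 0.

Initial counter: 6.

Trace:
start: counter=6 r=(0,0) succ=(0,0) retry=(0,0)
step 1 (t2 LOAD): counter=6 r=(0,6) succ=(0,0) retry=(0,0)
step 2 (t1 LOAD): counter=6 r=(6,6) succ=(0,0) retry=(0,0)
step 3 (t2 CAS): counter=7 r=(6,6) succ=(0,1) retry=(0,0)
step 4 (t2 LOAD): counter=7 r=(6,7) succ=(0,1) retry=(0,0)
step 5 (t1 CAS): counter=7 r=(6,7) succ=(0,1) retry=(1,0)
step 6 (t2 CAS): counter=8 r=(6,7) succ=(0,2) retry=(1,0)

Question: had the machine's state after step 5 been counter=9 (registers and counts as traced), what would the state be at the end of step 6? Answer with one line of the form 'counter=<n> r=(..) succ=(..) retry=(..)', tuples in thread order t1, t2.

state after step 5 := counter=9 r=(6,7) succ=(0,1) retry=(1,0)
step 6 (t2 CAS): counter=9 r=(6,7) succ=(0,1) retry=(1,1)

counter=9 r=(6,7) succ=(0,1) retry=(1,1)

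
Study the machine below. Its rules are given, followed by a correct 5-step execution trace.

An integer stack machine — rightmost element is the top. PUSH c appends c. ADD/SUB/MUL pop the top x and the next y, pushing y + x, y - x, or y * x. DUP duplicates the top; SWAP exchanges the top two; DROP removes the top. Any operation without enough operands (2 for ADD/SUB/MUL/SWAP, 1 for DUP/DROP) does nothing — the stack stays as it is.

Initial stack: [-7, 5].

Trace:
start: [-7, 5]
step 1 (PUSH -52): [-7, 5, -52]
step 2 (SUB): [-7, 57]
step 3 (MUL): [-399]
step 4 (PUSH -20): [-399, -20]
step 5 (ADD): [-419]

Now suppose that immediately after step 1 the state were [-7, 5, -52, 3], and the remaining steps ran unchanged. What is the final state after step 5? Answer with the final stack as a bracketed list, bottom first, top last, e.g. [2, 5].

state after step 1 := [-7, 5, -52, 3]
step 2 (SUB): [-7, 5, -55]
step 3 (MUL): [-7, -275]
step 4 (PUSH -20): [-7, -275, -20]
step 5 (ADD): [-7, -295]

[-7, -295]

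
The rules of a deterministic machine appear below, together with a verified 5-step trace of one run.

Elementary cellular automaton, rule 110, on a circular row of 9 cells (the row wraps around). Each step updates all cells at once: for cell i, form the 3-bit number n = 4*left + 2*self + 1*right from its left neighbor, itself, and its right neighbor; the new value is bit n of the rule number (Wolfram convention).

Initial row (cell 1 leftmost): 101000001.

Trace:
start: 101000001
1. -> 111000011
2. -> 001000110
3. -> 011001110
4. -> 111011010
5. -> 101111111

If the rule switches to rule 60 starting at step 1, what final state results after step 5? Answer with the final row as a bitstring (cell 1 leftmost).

(re-executing steps 1..5 under rule 60; state before step 1: 101000001)
1. -> 011100001
2. -> 110010001
3. -> 001011001
4. -> 101110101
5. -> 011001111

011001111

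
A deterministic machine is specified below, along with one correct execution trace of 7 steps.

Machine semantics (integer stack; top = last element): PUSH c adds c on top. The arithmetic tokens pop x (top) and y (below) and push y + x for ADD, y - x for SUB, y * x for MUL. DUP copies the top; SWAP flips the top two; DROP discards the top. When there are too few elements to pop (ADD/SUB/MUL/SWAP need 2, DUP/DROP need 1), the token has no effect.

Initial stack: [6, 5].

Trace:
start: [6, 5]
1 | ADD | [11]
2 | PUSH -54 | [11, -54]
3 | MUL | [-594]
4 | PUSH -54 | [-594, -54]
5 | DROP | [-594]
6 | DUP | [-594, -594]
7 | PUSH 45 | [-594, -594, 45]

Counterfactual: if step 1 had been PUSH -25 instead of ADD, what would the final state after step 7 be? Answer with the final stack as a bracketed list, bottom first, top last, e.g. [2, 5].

[6, 5, 1350, 1350, 45]

(re-executing from step 1 with the substitution; state before step 1: [6, 5])
1 | PUSH -25 | [6, 5, -25]
2 | PUSH -54 | [6, 5, -25, -54]
3 | MUL | [6, 5, 1350]
4 | PUSH -54 | [6, 5, 1350, -54]
5 | DROP | [6, 5, 1350]
6 | DUP | [6, 5, 1350, 1350]
7 | PUSH 45 | [6, 5, 1350, 1350, 45]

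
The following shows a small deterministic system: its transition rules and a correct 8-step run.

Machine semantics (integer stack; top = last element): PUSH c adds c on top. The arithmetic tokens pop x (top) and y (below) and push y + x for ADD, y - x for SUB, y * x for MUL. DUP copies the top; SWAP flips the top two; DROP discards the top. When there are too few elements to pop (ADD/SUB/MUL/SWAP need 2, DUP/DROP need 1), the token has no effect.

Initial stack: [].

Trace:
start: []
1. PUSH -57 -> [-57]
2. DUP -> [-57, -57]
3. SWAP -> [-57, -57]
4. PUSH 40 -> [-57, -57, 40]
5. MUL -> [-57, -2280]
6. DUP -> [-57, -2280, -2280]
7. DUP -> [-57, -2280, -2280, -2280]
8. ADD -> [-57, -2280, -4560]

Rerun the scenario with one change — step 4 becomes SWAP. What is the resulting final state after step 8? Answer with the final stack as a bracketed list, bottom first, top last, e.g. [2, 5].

[3249, 6498]

(re-executing from step 4 with the substitution; state before step 4: [-57, -57])
4. SWAP -> [-57, -57]
5. MUL -> [3249]
6. DUP -> [3249, 3249]
7. DUP -> [3249, 3249, 3249]
8. ADD -> [3249, 6498]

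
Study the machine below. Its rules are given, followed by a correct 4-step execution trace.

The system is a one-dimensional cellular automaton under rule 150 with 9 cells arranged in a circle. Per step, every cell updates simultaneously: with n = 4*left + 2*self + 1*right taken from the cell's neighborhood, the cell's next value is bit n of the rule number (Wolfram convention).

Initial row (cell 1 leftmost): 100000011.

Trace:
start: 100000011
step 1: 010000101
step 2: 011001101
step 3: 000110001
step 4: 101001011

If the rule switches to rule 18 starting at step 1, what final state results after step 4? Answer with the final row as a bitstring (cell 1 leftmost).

001001000

(re-executing steps 1..4 under rule 18; state before step 1: 100000011)
step 1: 010000100
step 2: 101001010
step 3: 000110000
step 4: 001001000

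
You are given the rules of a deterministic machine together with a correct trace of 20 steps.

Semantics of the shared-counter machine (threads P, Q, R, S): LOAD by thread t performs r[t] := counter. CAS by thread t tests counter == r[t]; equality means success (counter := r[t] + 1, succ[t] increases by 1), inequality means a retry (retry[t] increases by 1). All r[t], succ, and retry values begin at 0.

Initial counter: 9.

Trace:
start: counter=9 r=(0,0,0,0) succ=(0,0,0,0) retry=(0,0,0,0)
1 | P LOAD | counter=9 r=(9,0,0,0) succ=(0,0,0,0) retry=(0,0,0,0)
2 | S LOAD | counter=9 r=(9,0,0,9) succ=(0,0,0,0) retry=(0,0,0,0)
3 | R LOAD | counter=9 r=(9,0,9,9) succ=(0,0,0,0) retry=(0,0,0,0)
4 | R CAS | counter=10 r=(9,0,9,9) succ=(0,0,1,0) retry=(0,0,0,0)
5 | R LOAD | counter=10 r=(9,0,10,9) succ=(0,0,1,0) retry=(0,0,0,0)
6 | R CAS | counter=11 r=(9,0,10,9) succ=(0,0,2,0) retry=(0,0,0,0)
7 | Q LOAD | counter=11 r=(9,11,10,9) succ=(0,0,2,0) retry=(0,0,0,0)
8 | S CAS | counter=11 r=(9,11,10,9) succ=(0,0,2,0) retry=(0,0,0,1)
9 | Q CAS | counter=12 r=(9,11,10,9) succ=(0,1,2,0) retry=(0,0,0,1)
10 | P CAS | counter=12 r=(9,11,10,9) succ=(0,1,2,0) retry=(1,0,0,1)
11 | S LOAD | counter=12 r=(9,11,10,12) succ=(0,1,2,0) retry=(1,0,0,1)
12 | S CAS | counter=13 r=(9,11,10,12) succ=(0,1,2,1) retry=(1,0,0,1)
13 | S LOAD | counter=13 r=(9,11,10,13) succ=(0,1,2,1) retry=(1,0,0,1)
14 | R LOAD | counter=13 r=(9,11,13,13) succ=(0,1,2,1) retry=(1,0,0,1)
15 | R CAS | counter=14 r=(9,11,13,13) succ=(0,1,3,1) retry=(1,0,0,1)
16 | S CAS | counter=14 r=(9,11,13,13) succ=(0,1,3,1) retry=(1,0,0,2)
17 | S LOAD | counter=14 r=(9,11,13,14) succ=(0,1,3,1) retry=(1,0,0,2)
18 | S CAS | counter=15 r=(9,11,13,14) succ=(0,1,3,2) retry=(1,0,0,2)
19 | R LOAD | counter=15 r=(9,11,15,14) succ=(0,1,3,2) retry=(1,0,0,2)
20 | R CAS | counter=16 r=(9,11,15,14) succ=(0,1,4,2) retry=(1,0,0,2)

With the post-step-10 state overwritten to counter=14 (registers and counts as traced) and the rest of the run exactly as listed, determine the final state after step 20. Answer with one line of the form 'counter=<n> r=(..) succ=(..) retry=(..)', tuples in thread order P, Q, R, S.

counter=18 r=(9,11,17,16) succ=(0,1,4,2) retry=(1,0,0,2)

state after step 10 := counter=14 r=(9,11,10,9) succ=(0,1,2,0) retry=(1,0,0,1)
11 | S LOAD | counter=14 r=(9,11,10,14) succ=(0,1,2,0) retry=(1,0,0,1)
12 | S CAS | counter=15 r=(9,11,10,14) succ=(0,1,2,1) retry=(1,0,0,1)
13 | S LOAD | counter=15 r=(9,11,10,15) succ=(0,1,2,1) retry=(1,0,0,1)
14 | R LOAD | counter=15 r=(9,11,15,15) succ=(0,1,2,1) retry=(1,0,0,1)
15 | R CAS | counter=16 r=(9,11,15,15) succ=(0,1,3,1) retry=(1,0,0,1)
16 | S CAS | counter=16 r=(9,11,15,15) succ=(0,1,3,1) retry=(1,0,0,2)
17 | S LOAD | counter=16 r=(9,11,15,16) succ=(0,1,3,1) retry=(1,0,0,2)
18 | S CAS | counter=17 r=(9,11,15,16) succ=(0,1,3,2) retry=(1,0,0,2)
19 | R LOAD | counter=17 r=(9,11,17,16) succ=(0,1,3,2) retry=(1,0,0,2)
20 | R CAS | counter=18 r=(9,11,17,16) succ=(0,1,4,2) retry=(1,0,0,2)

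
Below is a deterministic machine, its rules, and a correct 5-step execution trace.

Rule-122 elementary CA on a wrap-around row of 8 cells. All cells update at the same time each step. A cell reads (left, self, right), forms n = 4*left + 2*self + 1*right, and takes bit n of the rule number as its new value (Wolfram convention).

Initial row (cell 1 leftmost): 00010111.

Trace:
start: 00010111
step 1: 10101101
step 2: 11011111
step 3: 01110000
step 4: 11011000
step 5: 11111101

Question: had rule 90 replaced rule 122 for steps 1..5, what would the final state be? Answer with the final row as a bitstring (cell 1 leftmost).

(re-executing steps 1..5 under rule 90; state before step 1: 00010111)
step 1: 10100101
step 2: 10011001
step 3: 11111111
step 4: 00000000
step 5: 00000000

00000000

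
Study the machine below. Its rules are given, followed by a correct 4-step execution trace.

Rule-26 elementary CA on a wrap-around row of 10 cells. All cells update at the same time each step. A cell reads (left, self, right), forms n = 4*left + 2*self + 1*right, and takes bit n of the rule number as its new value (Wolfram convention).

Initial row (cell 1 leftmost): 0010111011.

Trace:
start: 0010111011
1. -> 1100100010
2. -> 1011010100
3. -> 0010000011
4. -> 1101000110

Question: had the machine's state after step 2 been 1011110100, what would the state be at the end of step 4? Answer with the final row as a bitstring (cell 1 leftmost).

1101000110

state after step 2 := 1011110100
3. -> 0010000011
4. -> 1101000110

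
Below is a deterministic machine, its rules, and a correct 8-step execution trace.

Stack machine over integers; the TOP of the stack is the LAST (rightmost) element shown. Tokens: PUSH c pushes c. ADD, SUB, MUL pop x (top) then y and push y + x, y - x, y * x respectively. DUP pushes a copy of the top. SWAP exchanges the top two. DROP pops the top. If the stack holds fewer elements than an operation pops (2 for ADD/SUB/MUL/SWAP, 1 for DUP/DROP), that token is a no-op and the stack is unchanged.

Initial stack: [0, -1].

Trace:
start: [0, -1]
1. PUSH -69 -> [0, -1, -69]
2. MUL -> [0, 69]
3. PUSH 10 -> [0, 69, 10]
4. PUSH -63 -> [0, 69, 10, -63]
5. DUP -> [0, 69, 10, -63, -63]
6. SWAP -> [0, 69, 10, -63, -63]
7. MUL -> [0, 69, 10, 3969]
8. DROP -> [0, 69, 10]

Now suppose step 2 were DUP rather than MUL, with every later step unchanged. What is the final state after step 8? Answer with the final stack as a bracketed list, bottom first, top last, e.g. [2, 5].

(re-executing from step 2 with the substitution; state before step 2: [0, -1, -69])
2. DUP -> [0, -1, -69, -69]
3. PUSH 10 -> [0, -1, -69, -69, 10]
4. PUSH -63 -> [0, -1, -69, -69, 10, -63]
5. DUP -> [0, -1, -69, -69, 10, -63, -63]
6. SWAP -> [0, -1, -69, -69, 10, -63, -63]
7. MUL -> [0, -1, -69, -69, 10, 3969]
8. DROP -> [0, -1, -69, -69, 10]

[0, -1, -69, -69, 10]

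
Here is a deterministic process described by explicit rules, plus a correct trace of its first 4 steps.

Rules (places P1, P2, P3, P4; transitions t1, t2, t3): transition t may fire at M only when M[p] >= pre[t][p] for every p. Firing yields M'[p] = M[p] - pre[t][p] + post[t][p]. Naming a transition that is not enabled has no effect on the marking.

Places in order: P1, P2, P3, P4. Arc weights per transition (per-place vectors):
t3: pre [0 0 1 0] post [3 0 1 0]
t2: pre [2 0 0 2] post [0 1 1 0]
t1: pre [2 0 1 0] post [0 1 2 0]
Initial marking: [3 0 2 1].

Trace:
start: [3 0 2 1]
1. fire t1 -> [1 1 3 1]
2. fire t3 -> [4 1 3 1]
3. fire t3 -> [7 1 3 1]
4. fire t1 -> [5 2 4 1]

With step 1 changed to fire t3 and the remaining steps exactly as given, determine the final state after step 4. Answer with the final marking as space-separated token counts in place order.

10 1 3 1

(re-executing from step 1 with the substitution; state before step 1: [3 0 2 1])
1. fire t3 -> [6 0 2 1]
2. fire t3 -> [9 0 2 1]
3. fire t3 -> [12 0 2 1]
4. fire t1 -> [10 1 3 1]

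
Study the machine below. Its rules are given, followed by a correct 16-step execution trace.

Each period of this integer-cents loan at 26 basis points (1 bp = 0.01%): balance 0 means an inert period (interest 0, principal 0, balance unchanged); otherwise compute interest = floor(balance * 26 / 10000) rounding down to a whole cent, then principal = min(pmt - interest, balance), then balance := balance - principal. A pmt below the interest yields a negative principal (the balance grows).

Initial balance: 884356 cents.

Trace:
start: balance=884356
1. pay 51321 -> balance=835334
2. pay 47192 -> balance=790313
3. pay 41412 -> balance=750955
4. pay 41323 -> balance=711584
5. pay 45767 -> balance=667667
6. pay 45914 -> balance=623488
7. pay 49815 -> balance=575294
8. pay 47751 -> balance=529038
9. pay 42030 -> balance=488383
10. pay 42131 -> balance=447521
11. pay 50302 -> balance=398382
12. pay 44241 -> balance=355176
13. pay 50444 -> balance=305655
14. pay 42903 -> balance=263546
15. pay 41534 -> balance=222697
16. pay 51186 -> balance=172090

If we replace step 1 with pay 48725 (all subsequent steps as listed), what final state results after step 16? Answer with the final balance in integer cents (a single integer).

174789

(re-executing from step 1 with the substitution; state before step 1: balance=884356)
1. pay 48725 -> balance=837930
2. pay 47192 -> balance=792916
3. pay 41412 -> balance=753565
4. pay 41323 -> balance=714201
5. pay 45767 -> balance=670290
6. pay 45914 -> balance=626118
7. pay 49815 -> balance=577930
8. pay 47751 -> balance=531681
9. pay 42030 -> balance=491033
10. pay 42131 -> balance=450178
11. pay 50302 -> balance=401046
12. pay 44241 -> balance=357847
13. pay 50444 -> balance=308333
14. pay 42903 -> balance=266231
15. pay 41534 -> balance=225389
16. pay 51186 -> balance=174789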